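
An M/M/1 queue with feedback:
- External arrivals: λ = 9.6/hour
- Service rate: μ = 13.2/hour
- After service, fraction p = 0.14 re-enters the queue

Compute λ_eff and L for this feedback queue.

Effective arrival rate: λ_eff = λ/(1-p) = 9.6/(1-0.14) = 9.6/0.86 = 11.16279
ρ = λ_eff/μ = 11.16279/13.2 = 0.845666
L = ρ/(1-ρ) = 0.845666/(1-0.845666) = 5.4795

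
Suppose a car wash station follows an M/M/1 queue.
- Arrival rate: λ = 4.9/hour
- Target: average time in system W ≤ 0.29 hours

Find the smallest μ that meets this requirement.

For M/M/1: W = 1/(μ-λ)
Need W ≤ 0.29, so 1/(μ-λ) ≤ 0.29
μ - λ ≥ 1/0.29 = 3.4483
μ ≥ 4.9 + 3.4483 = 8.3483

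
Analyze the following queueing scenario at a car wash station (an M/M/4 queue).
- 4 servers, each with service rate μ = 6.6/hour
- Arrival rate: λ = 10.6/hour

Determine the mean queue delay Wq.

Traffic intensity: ρ = λ/(cμ) = 10.6/(4×6.6) = 0.4015
Since ρ = 0.4015 < 1, system is stable.
Offered load a = λ/μ = cρ = 10.6/6.6 = 1.6061
P₀ = [ Σₙ₌₀^3 aⁿ/n! + a^4/(4!(1-ρ)) ]⁻¹
Σ = a^0/0! + a^1/1! + a^2/2! + a^3/3! = 1.0000 + 1.6061 + 1.2897 + 0.69045 = 4.5862
a^4/(4!(1-ρ)) = 6.6535/(24 × 0.5985) = 0.4632
P₀ = 1/(4.5862 + 0.4632) = 0.1980
Lq = P₀·a^4·ρ / (4!(1-ρ)²) = 0.198042 × 6.65346 × 0.401515 / (24 × 0.358184) = 0.06154
Wq = Lq/λ = 0.06154/10.6 = 0.005806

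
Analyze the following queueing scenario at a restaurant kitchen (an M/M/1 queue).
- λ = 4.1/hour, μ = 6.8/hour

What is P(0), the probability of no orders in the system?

ρ = λ/μ = 4.1/6.8 = 0.6029
P(0) = 1 - ρ = 1 - 0.6029 = 0.3971
The server is idle 39.71% of the time.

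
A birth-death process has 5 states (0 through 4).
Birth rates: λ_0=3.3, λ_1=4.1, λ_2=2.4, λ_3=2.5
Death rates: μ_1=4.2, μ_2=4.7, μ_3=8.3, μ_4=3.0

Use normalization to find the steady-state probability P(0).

Ratios P(n)/P(0) = (λ₀···λₙ₋₁)/(μ₁···μₙ):
P(1)/P(0) = (3.3)/(4.2) = 0.7857
P(2)/P(0) = (3.3×4.1)/(4.2×4.7) = 0.6854
P(3)/P(0) = (3.3×4.1×2.4)/(4.2×4.7×8.3) = 0.1982
P(4)/P(0) = (3.3×4.1×2.4×2.5)/(4.2×4.7×8.3×3.0) = 0.1652

Normalization: ∑ P(n) = 1
P(0) × (1.0000 + 0.7857 + 0.6854 + 0.1982 + 0.1652) = 1
P(0) × 2.8345 = 1
P(0) = 1/2.8345 = 0.3528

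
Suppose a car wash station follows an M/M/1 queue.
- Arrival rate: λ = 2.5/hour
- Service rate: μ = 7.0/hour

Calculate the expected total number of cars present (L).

ρ = λ/μ = 2.5/7.0 = 0.3571
For M/M/1: L = λ/(μ-λ)
L = 2.5/(7.0-2.5) = 2.5/4.50
L = 0.5556 cars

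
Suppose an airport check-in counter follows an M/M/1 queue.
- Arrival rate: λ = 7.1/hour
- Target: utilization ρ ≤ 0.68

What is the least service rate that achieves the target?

ρ = λ/μ, so μ = λ/ρ
μ ≥ 7.1/0.68 = 10.4412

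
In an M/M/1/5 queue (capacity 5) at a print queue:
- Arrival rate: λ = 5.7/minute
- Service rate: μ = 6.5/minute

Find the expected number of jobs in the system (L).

ρ = λ/μ = 5.7/6.5 = 0.876923
P₀ = (1-ρ)/(1-ρ^(K+1)) = (1-0.876923)/(1-0.876923^6) = 0.1231/0.5453 = 0.2257
P_K = P₀×ρ^K = 0.22572 × 0.876923^5 = 0.22572 × 0.51857 = 0.1171
L = ρ[1 - (K+1)ρ^K + Kρ^(K+1)] / [(1-ρ)(1-ρ^(K+1))]
L = 0.876923 × (1 - 6×0.518570 + 5×0.454746) / ((1 - 0.876923) × (1 - 0.454746)) = 2.1210 jobs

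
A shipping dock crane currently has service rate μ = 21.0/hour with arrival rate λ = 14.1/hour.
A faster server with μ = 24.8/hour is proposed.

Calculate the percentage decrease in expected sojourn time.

System 1: ρ₁ = 14.1/21.0 = 0.6714, W₁ = 1/(21.0-14.1) = 0.144928
System 2: ρ₂ = 14.1/24.8 = 0.5685, W₂ = 1/(24.8-14.1) = 0.0934579
Improvement: (W₁-W₂)/W₁ = (0.144928-0.0934579)/0.144928 = 35.51%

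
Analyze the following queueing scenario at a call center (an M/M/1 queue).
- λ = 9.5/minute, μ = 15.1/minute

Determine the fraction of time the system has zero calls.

ρ = λ/μ = 9.5/15.1 = 0.6291
P(0) = 1 - ρ = 1 - 0.6291 = 0.3709
The server is idle 37.09% of the time.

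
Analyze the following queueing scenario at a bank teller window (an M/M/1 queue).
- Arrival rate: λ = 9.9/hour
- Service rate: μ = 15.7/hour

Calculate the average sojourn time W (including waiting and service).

First, compute utilization: ρ = λ/μ = 9.9/15.7 = 0.6306
For M/M/1: W = 1/(μ-λ)
W = 1/(15.7-9.9) = 1/5.80
W = 0.1724 hours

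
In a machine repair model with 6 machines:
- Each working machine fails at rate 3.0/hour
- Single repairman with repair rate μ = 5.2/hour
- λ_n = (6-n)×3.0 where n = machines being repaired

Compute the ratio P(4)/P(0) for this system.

P(4)/P(0) = ∏_{i=0}^{4-1} λ_i/μ_{i+1}
= (6-0)×3.0/5.2 × (6-1)×3.0/5.2 × (6-2)×3.0/5.2 × (6-3)×3.0/5.2
= 39.8817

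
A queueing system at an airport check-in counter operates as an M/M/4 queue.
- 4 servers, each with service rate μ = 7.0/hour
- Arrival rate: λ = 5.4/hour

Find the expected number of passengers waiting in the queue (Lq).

Traffic intensity: ρ = λ/(cμ) = 5.4/(4×7.0) = 0.1929
Since ρ = 0.1929 < 1, system is stable.
Offered load a = λ/μ = cρ = 5.4/7.0 = 0.7714
P₀ = [ Σₙ₌₀^3 aⁿ/n! + a^4/(4!(1-ρ)) ]⁻¹
Σ = a^0/0! + a^1/1! + a^2/2! + a^3/3! = 1.0000 + 0.7714 + 0.2976 + 0.07651 = 2.1455
a^4/(4!(1-ρ)) = 0.3541/(24 × 0.8071) = 0.01828
P₀ = 1/(2.1455 + 0.01828) = 0.4622
Lq = P₀·a^4·ρ / (4!(1-ρ)²) = 0.4622 × 0.3541 × 0.1929 / (24 × 0.6515) = 0.002019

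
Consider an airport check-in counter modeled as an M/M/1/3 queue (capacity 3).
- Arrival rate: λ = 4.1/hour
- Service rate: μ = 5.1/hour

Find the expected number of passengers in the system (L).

ρ = λ/μ = 4.1/5.1 = 0.80392
P₀ = (1-ρ)/(1-ρ^(K+1)) = (1-0.80392)/(1-0.80392^4) = 0.19608/0.58231 = 0.3367
P_K = P₀×ρ^K = 0.33673 × 0.80392^3 = 0.33673 × 0.51956 = 0.1750
L = ρ[1 - (K+1)ρ^K + Kρ^(K+1)] / [(1-ρ)(1-ρ^(K+1))]
L = 0.80392 × (1 - 4×0.519563 + 3×0.417687) / ((1 - 0.80392) × (1 - 0.417687)) = 1.2308 passengers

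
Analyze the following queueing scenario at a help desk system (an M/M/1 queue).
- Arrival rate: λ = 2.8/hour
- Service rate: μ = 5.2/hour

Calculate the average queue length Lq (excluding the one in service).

ρ = λ/μ = 2.8/5.2 = 0.5385
For M/M/1: Lq = λ²/(μ(μ-λ))
Lq = 7.84/(5.2 × 2.40)
Lq = 0.6282 tickets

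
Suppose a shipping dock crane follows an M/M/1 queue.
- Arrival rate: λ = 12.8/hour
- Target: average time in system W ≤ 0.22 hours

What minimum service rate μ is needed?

For M/M/1: W = 1/(μ-λ)
Need W ≤ 0.22, so 1/(μ-λ) ≤ 0.22
μ - λ ≥ 1/0.22 = 4.5455
μ ≥ 12.8 + 4.5455 = 17.3455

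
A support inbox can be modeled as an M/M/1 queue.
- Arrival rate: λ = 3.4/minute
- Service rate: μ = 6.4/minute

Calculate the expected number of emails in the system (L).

ρ = λ/μ = 3.4/6.4 = 0.5312
For M/M/1: L = λ/(μ-λ)
L = 3.4/(6.4-3.4) = 3.4/3.00
L = 1.1333 emails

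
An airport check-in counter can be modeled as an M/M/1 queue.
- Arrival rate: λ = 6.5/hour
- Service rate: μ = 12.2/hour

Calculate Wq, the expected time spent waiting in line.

First, compute utilization: ρ = λ/μ = 6.5/12.2 = 0.5328
For M/M/1: Wq = λ/(μ(μ-λ))
Wq = 6.5/(12.2 × (12.2-6.5))
Wq = 6.5/(12.2 × 5.70)
Wq = 0.09347 hours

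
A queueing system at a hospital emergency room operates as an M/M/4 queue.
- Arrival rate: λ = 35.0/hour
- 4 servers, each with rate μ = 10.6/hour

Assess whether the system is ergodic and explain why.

Stability requires ρ = λ/(cμ) < 1
ρ = 35.0/(4 × 10.6) = 35.0/42.40 = 0.8255
Since 0.8255 < 1, the system is STABLE.
The servers are busy 82.55% of the time.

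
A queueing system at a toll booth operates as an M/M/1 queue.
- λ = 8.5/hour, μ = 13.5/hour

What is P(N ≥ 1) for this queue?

ρ = λ/μ = 8.5/13.5 = 0.6296
P(N ≥ n) = ρⁿ
P(N ≥ 1) = 0.6296^1
P(N ≥ 1) = 0.6296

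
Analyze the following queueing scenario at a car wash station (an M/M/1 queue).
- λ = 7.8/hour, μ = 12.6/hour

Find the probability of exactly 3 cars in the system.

ρ = λ/μ = 7.8/12.6 = 0.61905
P(n) = (1-ρ)ρⁿ
P(3) = (1-0.61905) × 0.61905^3
P(3) = 0.3810 × 0.2372
P(3) = 0.09037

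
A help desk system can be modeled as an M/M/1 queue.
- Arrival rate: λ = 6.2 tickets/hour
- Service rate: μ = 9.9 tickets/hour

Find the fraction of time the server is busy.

Server utilization: ρ = λ/μ
ρ = 6.2/9.9 = 0.6263
The server is busy 62.63% of the time.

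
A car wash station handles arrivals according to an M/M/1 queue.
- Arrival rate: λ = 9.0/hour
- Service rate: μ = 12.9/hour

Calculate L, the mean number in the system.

ρ = λ/μ = 9.0/12.9 = 0.6977
For M/M/1: L = λ/(μ-λ)
L = 9.0/(12.9-9.0) = 9.0/3.90
L = 2.3077 cars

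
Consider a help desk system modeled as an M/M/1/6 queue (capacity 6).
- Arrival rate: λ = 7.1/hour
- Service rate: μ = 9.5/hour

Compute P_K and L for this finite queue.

ρ = λ/μ = 7.1/9.5 = 0.74737
P₀ = (1-ρ)/(1-ρ^(K+1)) = (1-0.74737)/(1-0.74737^7) = 0.25263/0.86976 = 0.2905
P_K = P₀×ρ^K = 0.29046 × 0.74737^6 = 0.29046 × 0.17427 = 0.05062
Blocking probability P_6 = 0.05062 (5.06%)
L = ρ[1 - (K+1)ρ^K + Kρ^(K+1)] / [(1-ρ)(1-ρ^(K+1))]
L = 0.74737 × (1 - 7×0.174267 + 6×0.130242) / ((1 - 0.74737) × (1 - 0.130242)) = 1.9101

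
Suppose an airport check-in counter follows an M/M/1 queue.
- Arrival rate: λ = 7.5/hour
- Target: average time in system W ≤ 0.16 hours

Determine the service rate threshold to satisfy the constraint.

For M/M/1: W = 1/(μ-λ)
Need W ≤ 0.16, so 1/(μ-λ) ≤ 0.16
μ - λ ≥ 1/0.16 = 6.2500
μ ≥ 7.5 + 6.2500 = 13.7500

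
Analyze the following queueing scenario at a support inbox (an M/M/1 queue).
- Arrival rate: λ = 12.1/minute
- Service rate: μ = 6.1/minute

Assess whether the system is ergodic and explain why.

Stability requires ρ = λ/(cμ) < 1
ρ = 12.1/(1 × 6.1) = 12.1/6.10 = 1.9836
Since 1.9836 ≥ 1, the system is UNSTABLE.
Queue grows without bound. Need μ > λ = 12.1.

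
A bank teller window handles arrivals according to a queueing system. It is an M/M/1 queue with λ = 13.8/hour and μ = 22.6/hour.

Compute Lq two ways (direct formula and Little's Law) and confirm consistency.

Method 1 (direct): Lq = λ²/(μ(μ-λ)) = 190.44/(22.6 × 8.80) = 0.9576

Method 2 (Little's Law):
W = 1/(μ-λ) = 1/8.80 = 0.11364
Wq = W - 1/μ = 0.11364 - 0.044248 = 0.06939
Lq = λWq = 13.8 × 0.06939 = 0.9576 ✔ (matches Method 1)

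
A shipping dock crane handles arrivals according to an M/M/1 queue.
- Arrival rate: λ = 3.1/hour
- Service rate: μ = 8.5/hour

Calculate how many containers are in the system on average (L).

ρ = λ/μ = 3.1/8.5 = 0.3647
For M/M/1: L = λ/(μ-λ)
L = 3.1/(8.5-3.1) = 3.1/5.40
L = 0.5741 containers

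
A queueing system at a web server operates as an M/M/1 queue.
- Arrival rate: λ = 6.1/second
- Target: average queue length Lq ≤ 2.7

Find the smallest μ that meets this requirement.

For M/M/1: Lq = λ²/(μ(μ-λ))
Need Lq ≤ 2.7, i.e. μ(μ-λ) ≥ λ²/2.7
μ² - 6.1μ - 37.21/2.7 ≥ 0  →  μ² - 6.1μ - 13.78148 ≥ 0
Quadratic formula (positive root): μ = [λ + √(λ² + 4×13.78148)]/2
Discriminant: 37.21 + 4×13.78148 = 92.3359, √92.3359 = 9.6092
μ ≥ (6.1 + 9.6092)/2 = 7.8546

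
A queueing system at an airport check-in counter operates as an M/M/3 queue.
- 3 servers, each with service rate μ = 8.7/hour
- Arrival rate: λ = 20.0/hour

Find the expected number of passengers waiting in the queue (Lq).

Traffic intensity: ρ = λ/(cμ) = 20.0/(3×8.7) = 0.7663
Since ρ = 0.7663 < 1, system is stable.
Offered load a = λ/μ = cρ = 20.0/8.7 = 2.2989
P₀ = [ Σₙ₌₀^2 aⁿ/n! + a^3/(3!(1-ρ)) ]⁻¹
Σ = a^0/0! + a^1/1! + a^2/2! = 1.00000 + 2.29885 + 2.64236 = 5.9412
a^3/(3!(1-ρ)) = 12.1488/(6 × 0.233716) = 8.6635
P₀ = 1/(5.9412 + 8.6635) = 0.06847
Lq = P₀·a^3·ρ / (3!(1-ρ)²) = 0.068471 × 12.1488 × 0.76628 / (6 × 0.054623) = 1.9449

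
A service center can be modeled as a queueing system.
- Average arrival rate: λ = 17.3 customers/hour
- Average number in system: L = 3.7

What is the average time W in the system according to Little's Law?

Little's Law: L = λW, so W = L/λ
W = 3.7/17.3 = 0.2139 hours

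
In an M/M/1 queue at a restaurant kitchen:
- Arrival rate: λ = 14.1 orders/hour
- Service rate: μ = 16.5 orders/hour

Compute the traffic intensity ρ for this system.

Server utilization: ρ = λ/μ
ρ = 14.1/16.5 = 0.8545
The server is busy 85.45% of the time.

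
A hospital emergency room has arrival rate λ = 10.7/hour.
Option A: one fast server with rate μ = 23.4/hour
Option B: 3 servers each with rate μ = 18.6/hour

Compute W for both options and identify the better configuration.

Option A: single server μ = 23.4 (M/M/1)
  ρ_A = 10.7/23.4 = 0.4573
  W_A = 1/(μ-λ) = 1/(23.4-10.7) = 1/12.70 = 0.07874

Option B: 3 servers μ = 18.6 (M/M/3)
  ρ_B = λ/(cμ) = 10.7/(3×18.6) = 0.1918
  Offered load a = λ/μ = cρ = 10.7/18.6 = 0.5753
  P₀ = [ Σₙ₌₀^2 aⁿ/n! + a^3/(3!(1-ρ)) ]⁻¹
  Σ = a^0/0! + a^1/1! + a^2/2! = 1.0000 + 0.57527 + 0.16547 = 1.7407
  a^3/(3!(1-ρ)) = 0.1904/(6 × 0.8082) = 0.03926
  P₀ = 1/(1.7407 + 0.03926) = 0.5618
  Lq = P₀·a^3·ρ / (3!(1-ρ)²) = 0.561800 × 0.190376 × 0.191756 / (6 × 0.653258) = 0.005232
  Wq_B = Lq/λ = 0.005232/10.7 = 0.0004890
  W_B = Wq_B + 1/μ = 0.0004890 + 0.05376 = 0.05425

Since W_B = 0.05425 < W_A = 0.07874, Option B (multiple servers) has the shorter time in system.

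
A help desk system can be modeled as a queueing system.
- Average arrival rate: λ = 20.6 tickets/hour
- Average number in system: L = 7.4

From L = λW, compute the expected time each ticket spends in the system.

Little's Law: L = λW, so W = L/λ
W = 7.4/20.6 = 0.3592 hours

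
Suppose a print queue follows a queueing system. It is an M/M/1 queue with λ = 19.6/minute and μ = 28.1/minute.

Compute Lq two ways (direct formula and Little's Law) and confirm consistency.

Method 1 (direct): Lq = λ²/(μ(μ-λ)) = 384.16/(28.1 × 8.50) = 1.6084

Method 2 (Little's Law):
W = 1/(μ-λ) = 1/8.50 = 0.11765
Wq = W - 1/μ = 0.11765 - 0.035587 = 0.08206
Lq = λWq = 19.6 × 0.08206 = 1.6084 ✔ (matches Method 1)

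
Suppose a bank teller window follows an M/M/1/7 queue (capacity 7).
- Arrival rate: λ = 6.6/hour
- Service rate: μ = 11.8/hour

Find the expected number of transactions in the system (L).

ρ = λ/μ = 6.6/11.8 = 0.559322
P₀ = (1-ρ)/(1-ρ^(K+1)) = (1-0.559322)/(1-0.559322^8) = 0.44068/0.99042 = 0.4449
P_K = P₀×ρ^K = 0.44494 × 0.559322^7 = 0.44494 × 0.017125 = 0.007620
L = ρ[1 - (K+1)ρ^K + Kρ^(K+1)] / [(1-ρ)(1-ρ^(K+1))]
L = 0.559322 × (1 - 8×0.017125 + 7×0.0095784) / ((1 - 0.559322) × (1 - 0.0095784)) = 1.1919 transactions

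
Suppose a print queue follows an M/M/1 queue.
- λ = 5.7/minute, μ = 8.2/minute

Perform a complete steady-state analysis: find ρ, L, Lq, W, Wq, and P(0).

Step 1: ρ = λ/μ = 5.7/8.2 = 0.6951
Step 2: L = λ/(μ-λ) = 5.7/2.50 = 2.2800
Step 3: Lq = λ²/(μ(μ-λ)) = 32.49/(8.2×2.50) = 1.5849
Step 4: W = 1/(μ-λ) = 1/2.50 = 0.4000
Step 5: Wq = λ/(μ(μ-λ)) = 5.7/(8.2×2.50) = 0.2780
Step 6: P(0) = 1-ρ = 0.3049
Verify: L = λW = 5.7×0.4000 = 2.2800 ✔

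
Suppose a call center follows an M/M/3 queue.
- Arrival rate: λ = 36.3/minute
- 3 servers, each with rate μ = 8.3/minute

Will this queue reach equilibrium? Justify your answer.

Stability requires ρ = λ/(cμ) < 1
ρ = 36.3/(3 × 8.3) = 36.3/24.90 = 1.4578
Since 1.4578 ≥ 1, the system is UNSTABLE.
Need c > λ/μ = 36.3/8.3 = 4.37.
Minimum servers needed: c = 5.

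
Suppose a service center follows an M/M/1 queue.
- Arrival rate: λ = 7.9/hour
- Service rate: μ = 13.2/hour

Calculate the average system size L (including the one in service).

ρ = λ/μ = 7.9/13.2 = 0.5985
For M/M/1: L = λ/(μ-λ)
L = 7.9/(13.2-7.9) = 7.9/5.30
L = 1.4906 customers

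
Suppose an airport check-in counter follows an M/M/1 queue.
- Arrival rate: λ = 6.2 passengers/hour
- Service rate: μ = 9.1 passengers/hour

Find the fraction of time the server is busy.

Server utilization: ρ = λ/μ
ρ = 6.2/9.1 = 0.6813
The server is busy 68.13% of the time.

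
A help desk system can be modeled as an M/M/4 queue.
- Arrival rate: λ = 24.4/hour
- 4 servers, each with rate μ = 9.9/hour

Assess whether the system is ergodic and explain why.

Stability requires ρ = λ/(cμ) < 1
ρ = 24.4/(4 × 9.9) = 24.4/39.60 = 0.6162
Since 0.6162 < 1, the system is STABLE.
The servers are busy 61.62% of the time.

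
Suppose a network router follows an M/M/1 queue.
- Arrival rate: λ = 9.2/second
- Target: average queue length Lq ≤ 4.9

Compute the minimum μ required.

For M/M/1: Lq = λ²/(μ(μ-λ))
Need Lq ≤ 4.9, i.e. μ(μ-λ) ≥ λ²/4.9
μ² - 9.2μ - 84.64/4.9 ≥ 0  →  μ² - 9.2μ - 17.27347 ≥ 0
Quadratic formula (positive root): μ = [λ + √(λ² + 4×17.27347)]/2
Discriminant: 84.64 + 4×17.27347 = 153.7339, √153.7339 = 12.3989
μ ≥ (9.2 + 12.3989)/2 = 10.7995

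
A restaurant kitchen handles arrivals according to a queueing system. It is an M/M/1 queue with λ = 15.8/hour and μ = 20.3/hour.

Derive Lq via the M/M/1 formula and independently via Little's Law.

Method 1 (direct): Lq = λ²/(μ(μ-λ)) = 249.64/(20.3 × 4.50) = 2.7328

Method 2 (Little's Law):
W = 1/(μ-λ) = 1/4.50 = 0.22222
Wq = W - 1/μ = 0.22222 - 0.049261 = 0.17296
Lq = λWq = 15.8 × 0.17296 = 2.7328 ✔ (matches Method 1)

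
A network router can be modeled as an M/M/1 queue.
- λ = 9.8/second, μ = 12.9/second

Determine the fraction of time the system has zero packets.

ρ = λ/μ = 9.8/12.9 = 0.7597
P(0) = 1 - ρ = 1 - 0.7597 = 0.2403
The server is idle 24.03% of the time.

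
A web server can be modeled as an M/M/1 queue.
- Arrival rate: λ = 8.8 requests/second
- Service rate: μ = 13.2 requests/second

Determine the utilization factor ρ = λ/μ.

Server utilization: ρ = λ/μ
ρ = 8.8/13.2 = 0.6667
The server is busy 66.67% of the time.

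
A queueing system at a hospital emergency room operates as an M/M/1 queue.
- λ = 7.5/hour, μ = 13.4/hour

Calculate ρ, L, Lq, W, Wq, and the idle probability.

Step 1: ρ = λ/μ = 7.5/13.4 = 0.5597
Step 2: L = λ/(μ-λ) = 7.5/5.90 = 1.2712
Step 3: Lq = λ²/(μ(μ-λ)) = 56.25/(13.4×5.90) = 0.7115
Step 4: W = 1/(μ-λ) = 1/5.90 = 0.1695
Step 5: Wq = λ/(μ(μ-λ)) = 7.5/(13.4×5.90) = 0.09486
Step 6: P(0) = 1-ρ = 0.4403
Verify: L = λW = 7.5×0.1695 = 1.2712 ✔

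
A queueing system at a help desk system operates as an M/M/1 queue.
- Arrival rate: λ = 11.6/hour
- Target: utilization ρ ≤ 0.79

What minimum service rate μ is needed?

ρ = λ/μ, so μ = λ/ρ
μ ≥ 11.6/0.79 = 14.6835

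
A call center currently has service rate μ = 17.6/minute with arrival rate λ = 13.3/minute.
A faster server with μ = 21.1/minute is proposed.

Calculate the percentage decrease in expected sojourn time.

System 1: ρ₁ = 13.3/17.6 = 0.7557, W₁ = 1/(17.6-13.3) = 0.23256
System 2: ρ₂ = 13.3/21.1 = 0.6303, W₂ = 1/(21.1-13.3) = 0.12821
Improvement: (W₁-W₂)/W₁ = (0.23256-0.12821)/0.23256 = 44.87%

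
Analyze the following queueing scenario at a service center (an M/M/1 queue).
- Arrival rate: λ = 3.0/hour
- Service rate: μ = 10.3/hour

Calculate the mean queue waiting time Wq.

First, compute utilization: ρ = λ/μ = 3.0/10.3 = 0.2913
For M/M/1: Wq = λ/(μ(μ-λ))
Wq = 3.0/(10.3 × (10.3-3.0))
Wq = 3.0/(10.3 × 7.30)
Wq = 0.03990 hours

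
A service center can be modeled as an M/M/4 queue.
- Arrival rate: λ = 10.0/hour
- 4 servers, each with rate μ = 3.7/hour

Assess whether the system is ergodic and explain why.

Stability requires ρ = λ/(cμ) < 1
ρ = 10.0/(4 × 3.7) = 10.0/14.80 = 0.6757
Since 0.6757 < 1, the system is STABLE.
The servers are busy 67.57% of the time.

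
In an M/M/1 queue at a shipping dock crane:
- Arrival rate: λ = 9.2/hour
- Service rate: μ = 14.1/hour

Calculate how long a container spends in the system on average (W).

First, compute utilization: ρ = λ/μ = 9.2/14.1 = 0.6525
For M/M/1: W = 1/(μ-λ)
W = 1/(14.1-9.2) = 1/4.90
W = 0.2041 hours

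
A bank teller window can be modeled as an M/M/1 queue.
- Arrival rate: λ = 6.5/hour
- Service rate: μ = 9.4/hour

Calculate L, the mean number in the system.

ρ = λ/μ = 6.5/9.4 = 0.6915
For M/M/1: L = λ/(μ-λ)
L = 6.5/(9.4-6.5) = 6.5/2.90
L = 2.2414 transactions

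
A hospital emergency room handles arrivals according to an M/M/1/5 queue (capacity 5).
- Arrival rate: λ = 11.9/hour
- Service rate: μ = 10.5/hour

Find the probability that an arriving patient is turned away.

ρ = λ/μ = 11.9/10.5 = 1.13333
P₀ = (1-ρ)/(1-ρ^(K+1)) = (1-1.13333)/(1-1.13333^6) = -0.1333/-1.1190 = 0.1191
P_K = P₀×ρ^K = 0.11915 × 1.13333^5 = 0.11915 × 1.8697 = 0.2228
Blocking probability = 22.28%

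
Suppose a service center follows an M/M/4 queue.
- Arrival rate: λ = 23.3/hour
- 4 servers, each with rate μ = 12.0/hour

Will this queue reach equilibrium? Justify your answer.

Stability requires ρ = λ/(cμ) < 1
ρ = 23.3/(4 × 12.0) = 23.3/48.00 = 0.4854
Since 0.4854 < 1, the system is STABLE.
The servers are busy 48.54% of the time.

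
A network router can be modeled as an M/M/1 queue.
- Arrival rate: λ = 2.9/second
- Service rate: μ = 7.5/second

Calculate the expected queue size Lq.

ρ = λ/μ = 2.9/7.5 = 0.3867
For M/M/1: Lq = λ²/(μ(μ-λ))
Lq = 8.41/(7.5 × 4.60)
Lq = 0.2438 packets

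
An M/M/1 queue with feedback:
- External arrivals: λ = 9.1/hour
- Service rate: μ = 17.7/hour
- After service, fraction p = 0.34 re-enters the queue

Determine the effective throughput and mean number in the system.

Effective arrival rate: λ_eff = λ/(1-p) = 9.1/(1-0.34) = 9.1/0.66 = 13.78788
ρ = λ_eff/μ = 13.78788/17.7 = 0.778976
L = ρ/(1-ρ) = 0.778976/(1-0.778976) = 3.5244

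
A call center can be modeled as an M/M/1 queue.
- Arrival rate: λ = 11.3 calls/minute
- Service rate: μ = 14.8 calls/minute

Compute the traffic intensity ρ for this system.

Server utilization: ρ = λ/μ
ρ = 11.3/14.8 = 0.7635
The server is busy 76.35% of the time.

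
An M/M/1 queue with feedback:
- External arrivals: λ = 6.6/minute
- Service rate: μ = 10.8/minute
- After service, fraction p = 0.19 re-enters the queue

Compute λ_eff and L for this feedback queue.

Effective arrival rate: λ_eff = λ/(1-p) = 6.6/(1-0.19) = 6.6/0.81 = 8.14815
ρ = λ_eff/μ = 8.14815/10.8 = 0.754458
L = ρ/(1-ρ) = 0.754458/(1-0.754458) = 3.0726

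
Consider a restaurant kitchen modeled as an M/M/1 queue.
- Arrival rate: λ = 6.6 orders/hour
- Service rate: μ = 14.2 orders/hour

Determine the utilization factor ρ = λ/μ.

Server utilization: ρ = λ/μ
ρ = 6.6/14.2 = 0.4648
The server is busy 46.48% of the time.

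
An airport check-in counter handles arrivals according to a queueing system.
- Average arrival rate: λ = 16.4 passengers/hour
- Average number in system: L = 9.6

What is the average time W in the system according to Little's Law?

Little's Law: L = λW, so W = L/λ
W = 9.6/16.4 = 0.5854 hours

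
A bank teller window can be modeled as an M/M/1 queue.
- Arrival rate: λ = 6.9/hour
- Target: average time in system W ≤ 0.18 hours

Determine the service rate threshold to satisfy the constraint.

For M/M/1: W = 1/(μ-λ)
Need W ≤ 0.18, so 1/(μ-λ) ≤ 0.18
μ - λ ≥ 1/0.18 = 5.5556
μ ≥ 6.9 + 5.5556 = 12.4556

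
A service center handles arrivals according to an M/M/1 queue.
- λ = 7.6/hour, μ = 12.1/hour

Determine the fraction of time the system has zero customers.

ρ = λ/μ = 7.6/12.1 = 0.6281
P(0) = 1 - ρ = 1 - 0.6281 = 0.3719
The server is idle 37.19% of the time.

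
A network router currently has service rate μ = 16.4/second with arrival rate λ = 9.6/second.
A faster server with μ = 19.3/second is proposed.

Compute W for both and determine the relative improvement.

System 1: ρ₁ = 9.6/16.4 = 0.5854, W₁ = 1/(16.4-9.6) = 0.14706
System 2: ρ₂ = 9.6/19.3 = 0.4974, W₂ = 1/(19.3-9.6) = 0.10309
Improvement: (W₁-W₂)/W₁ = (0.14706-0.10309)/0.14706 = 29.90%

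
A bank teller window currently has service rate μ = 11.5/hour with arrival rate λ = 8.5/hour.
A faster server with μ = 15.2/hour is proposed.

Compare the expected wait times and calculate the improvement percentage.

System 1: ρ₁ = 8.5/11.5 = 0.7391, W₁ = 1/(11.5-8.5) = 0.33333
System 2: ρ₂ = 8.5/15.2 = 0.5592, W₂ = 1/(15.2-8.5) = 0.14925
Improvement: (W₁-W₂)/W₁ = (0.33333-0.14925)/0.33333 = 55.22%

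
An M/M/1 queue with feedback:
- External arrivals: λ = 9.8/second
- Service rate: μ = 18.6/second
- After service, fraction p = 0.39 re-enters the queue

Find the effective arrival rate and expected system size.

Effective arrival rate: λ_eff = λ/(1-p) = 9.8/(1-0.39) = 9.8/0.61 = 16.0656
ρ = λ_eff/μ = 16.0656/18.6 = 0.86374
L = ρ/(1-ρ) = 0.86374/(1-0.86374) = 6.3389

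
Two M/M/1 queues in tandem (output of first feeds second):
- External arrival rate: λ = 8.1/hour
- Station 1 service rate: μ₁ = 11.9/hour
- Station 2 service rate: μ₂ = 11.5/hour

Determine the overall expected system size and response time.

By Jackson's theorem, each station behaves as independent M/M/1.
Station 1: ρ₁ = 8.1/11.9 = 0.6807, L₁ = ρ₁/(1-ρ₁) = λ/(μ₁-λ) = 8.1/3.80 = 2.13158
Station 2: ρ₂ = 8.1/11.5 = 0.7043, L₂ = ρ₂/(1-ρ₂) = λ/(μ₂-λ) = 8.1/3.40 = 2.38235
Total: L = L₁ + L₂ = 2.13158 + 2.38235 = 4.5139
W = L/λ = 4.5139/8.1 = 0.5573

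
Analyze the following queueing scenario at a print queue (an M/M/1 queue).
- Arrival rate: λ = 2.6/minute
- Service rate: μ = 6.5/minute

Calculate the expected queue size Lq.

ρ = λ/μ = 2.6/6.5 = 0.4000
For M/M/1: Lq = λ²/(μ(μ-λ))
Lq = 6.76/(6.5 × 3.90)
Lq = 0.2667 jobs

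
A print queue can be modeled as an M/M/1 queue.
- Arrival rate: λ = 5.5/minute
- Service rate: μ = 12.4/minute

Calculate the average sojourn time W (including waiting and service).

First, compute utilization: ρ = λ/μ = 5.5/12.4 = 0.4435
For M/M/1: W = 1/(μ-λ)
W = 1/(12.4-5.5) = 1/6.90
W = 0.1449 minutes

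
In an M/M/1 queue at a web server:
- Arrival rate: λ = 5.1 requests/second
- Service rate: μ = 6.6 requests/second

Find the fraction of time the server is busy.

Server utilization: ρ = λ/μ
ρ = 5.1/6.6 = 0.7727
The server is busy 77.27% of the time.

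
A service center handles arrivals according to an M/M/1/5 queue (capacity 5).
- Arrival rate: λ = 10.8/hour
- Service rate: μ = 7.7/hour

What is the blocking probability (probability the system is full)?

ρ = λ/μ = 10.8/7.7 = 1.4026
P₀ = (1-ρ)/(1-ρ^(K+1)) = (1-1.4026)/(1-1.4026^6) = -0.4026/-6.6138 = 0.06087
P_K = P₀×ρ^K = 0.06087 × 1.4026^5 = 0.06087 × 5.4284 = 0.3304
Blocking probability = 33.04%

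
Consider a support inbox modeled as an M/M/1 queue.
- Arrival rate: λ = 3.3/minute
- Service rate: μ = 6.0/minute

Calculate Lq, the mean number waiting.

ρ = λ/μ = 3.3/6.0 = 0.5500
For M/M/1: Lq = λ²/(μ(μ-λ))
Lq = 10.89/(6.0 × 2.70)
Lq = 0.6722 emails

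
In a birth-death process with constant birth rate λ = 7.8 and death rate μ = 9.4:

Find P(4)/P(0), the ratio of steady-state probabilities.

For constant rates: P(n)/P(0) = (λ/μ)^n
P(4)/P(0) = (7.8/9.4)^4 = 0.8298^4 = 0.4741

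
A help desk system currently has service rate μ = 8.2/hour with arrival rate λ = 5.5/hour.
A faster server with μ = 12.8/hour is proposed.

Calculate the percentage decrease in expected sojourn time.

System 1: ρ₁ = 5.5/8.2 = 0.6707, W₁ = 1/(8.2-5.5) = 0.3704
System 2: ρ₂ = 5.5/12.8 = 0.4297, W₂ = 1/(12.8-5.5) = 0.1370
Improvement: (W₁-W₂)/W₁ = (0.3704-0.1370)/0.3704 = 63.01%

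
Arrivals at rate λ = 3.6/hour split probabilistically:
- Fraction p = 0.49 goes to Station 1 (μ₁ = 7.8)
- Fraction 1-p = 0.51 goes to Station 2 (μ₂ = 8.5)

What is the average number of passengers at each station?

Effective rates: λ₁ = 3.6×0.49 = 1.764, λ₂ = 3.6×0.51 = 1.836
Station 1: ρ₁ = 1.764/7.8 = 0.22615, L₁ = ρ₁/(1-ρ₁) = 0.22615/(1-0.22615) = 0.2922
Station 2: ρ₂ = 1.836/8.5 = 0.2160, L₂ = ρ₂/(1-ρ₂) = 0.2160/(1-0.2160) = 0.2755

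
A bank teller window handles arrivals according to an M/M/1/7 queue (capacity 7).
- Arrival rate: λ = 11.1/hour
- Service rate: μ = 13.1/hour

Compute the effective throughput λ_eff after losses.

ρ = λ/μ = 11.1/13.1 = 0.84733
P₀ = (1-ρ)/(1-ρ^(K+1)) = (1-0.84733)/(1-0.84733^8) = 0.15267/0.73428 = 0.2079
P_K = P₀×ρ^K = 0.2079 × 0.84733^7 = 0.2079 × 0.3136 = 0.06520
λ_eff = λ(1-P_K) = 11.1 × (1 - 0.06520) = 11.1 × 0.9348 = 10.3763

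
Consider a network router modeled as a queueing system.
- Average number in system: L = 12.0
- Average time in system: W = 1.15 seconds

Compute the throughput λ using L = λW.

Little's Law: L = λW, so λ = L/W
λ = 12.0/1.15 = 10.4348 packets/second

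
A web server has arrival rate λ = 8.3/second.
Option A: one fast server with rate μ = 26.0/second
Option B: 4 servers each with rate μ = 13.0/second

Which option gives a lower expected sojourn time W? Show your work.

Option A: single server μ = 26.0 (M/M/1)
  ρ_A = 8.3/26.0 = 0.3192
  W_A = 1/(μ-λ) = 1/(26.0-8.3) = 1/17.70 = 0.05650

Option B: 4 servers μ = 13.0 (M/M/4)
  ρ_B = λ/(cμ) = 8.3/(4×13.0) = 0.1596
  Offered load a = λ/μ = cρ = 8.3/13.0 = 0.6385
  P₀ = [ Σₙ₌₀^3 aⁿ/n! + a^4/(4!(1-ρ)) ]⁻¹
  Σ = a^0/0! + a^1/1! + a^2/2! + a^3/3! = 1.0000 + 0.6385 + 0.2038 + 0.04338 = 1.8857
  a^4/(4!(1-ρ)) = 0.166165/(24 × 0.840385) = 0.008239
  P₀ = 1/(1.8857 + 0.008239) = 0.5280
  Lq = P₀·a^4·ρ / (4!(1-ρ)²) = 0.52801 × 0.16616 × 0.15962 / (24 × 0.70625) = 0.0008262
  Wq_B = Lq/λ = 0.0008262/8.3 = 0.00009954
  W_B = Wq_B + 1/μ = 0.00009954 + 0.07692 = 0.07702

Since W_A = 0.05650 < W_B = 0.07702, Option A (single fast server) has the shorter time in system.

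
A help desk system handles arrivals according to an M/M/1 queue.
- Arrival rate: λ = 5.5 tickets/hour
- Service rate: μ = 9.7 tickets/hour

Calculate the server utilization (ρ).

Server utilization: ρ = λ/μ
ρ = 5.5/9.7 = 0.5670
The server is busy 56.70% of the time.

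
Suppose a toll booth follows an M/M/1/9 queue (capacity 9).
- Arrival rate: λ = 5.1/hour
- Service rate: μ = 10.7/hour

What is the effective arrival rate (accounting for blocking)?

ρ = λ/μ = 5.1/10.7 = 0.47664
P₀ = (1-ρ)/(1-ρ^(K+1)) = (1-0.47664)/(1-0.47664^10) = 0.5234/0.9994 = 0.5237
P_K = P₀×ρ^K = 0.52368 × 0.47664^9 = 0.52368 × 0.0012697 = 0.0006649
λ_eff = λ(1-P_K) = 5.1 × (1 - 0.0006649) = 5.1 × 0.99934 = 5.0966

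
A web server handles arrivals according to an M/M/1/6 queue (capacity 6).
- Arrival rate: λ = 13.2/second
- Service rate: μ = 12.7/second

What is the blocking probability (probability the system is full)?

ρ = λ/μ = 13.2/12.7 = 1.03937
P₀ = (1-ρ)/(1-ρ^(K+1)) = (1-1.03937)/(1-1.03937^7) = -0.039370/-0.31036 = 0.1269
P_K = P₀×ρ^K = 0.12685 × 1.03937^6 = 0.12685 × 1.2607 = 0.1599
Blocking probability = 15.99%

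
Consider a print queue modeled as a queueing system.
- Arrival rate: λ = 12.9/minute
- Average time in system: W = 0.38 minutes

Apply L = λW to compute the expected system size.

Little's Law: L = λW
L = 12.9 × 0.38 = 4.9020 jobs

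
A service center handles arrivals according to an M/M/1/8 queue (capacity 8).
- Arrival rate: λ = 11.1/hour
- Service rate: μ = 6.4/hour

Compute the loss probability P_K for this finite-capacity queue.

ρ = λ/μ = 11.1/6.4 = 1.73437
P₀ = (1-ρ)/(1-ρ^(K+1)) = (1-1.73437)/(1-1.73437^9) = -0.73437/-140.9959 = 0.005208
P_K = P₀×ρ^K = 0.005208 × 1.73437^8 = 0.005208 × 81.8717 = 0.4264
Blocking probability = 42.64%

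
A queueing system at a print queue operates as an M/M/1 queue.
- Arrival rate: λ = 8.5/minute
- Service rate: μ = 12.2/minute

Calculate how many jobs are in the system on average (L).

ρ = λ/μ = 8.5/12.2 = 0.6967
For M/M/1: L = λ/(μ-λ)
L = 8.5/(12.2-8.5) = 8.5/3.70
L = 2.2973 jobs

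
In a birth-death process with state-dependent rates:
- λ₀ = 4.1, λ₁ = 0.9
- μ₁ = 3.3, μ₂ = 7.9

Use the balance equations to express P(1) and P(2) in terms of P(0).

Balance equations:
State 0: λ₀P₀ = μ₁P₁ → P₁ = (λ₀/μ₁)P₀ = (4.1/3.3)P₀ = 1.2424P₀
State 1: P₂ = (λ₀λ₁)/(μ₁μ₂)P₀ = (4.1×0.9)/(3.3×7.9)P₀ = 0.1415P₀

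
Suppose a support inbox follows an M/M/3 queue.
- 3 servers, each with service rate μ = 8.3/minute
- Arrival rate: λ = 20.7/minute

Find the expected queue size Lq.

Traffic intensity: ρ = λ/(cμ) = 20.7/(3×8.3) = 0.8313
Since ρ = 0.8313 < 1, system is stable.
Offered load a = λ/μ = cρ = 20.7/8.3 = 2.4940
P₀ = [ Σₙ₌₀^2 aⁿ/n! + a^3/(3!(1-ρ)) ]⁻¹
Σ = a^0/0! + a^1/1! + a^2/2! = 1.00000 + 2.49398 + 3.10996 = 6.6039
a^3/(3!(1-ρ)) = 15.5123/(6 × 0.168675) = 15.3276
P₀ = 1/(6.6039 + 15.3276) = 0.04560
Lq = P₀·a^3·ρ / (3!(1-ρ)²) = 0.045596 × 15.5123 × 0.83133 / (6 × 0.028451) = 3.4445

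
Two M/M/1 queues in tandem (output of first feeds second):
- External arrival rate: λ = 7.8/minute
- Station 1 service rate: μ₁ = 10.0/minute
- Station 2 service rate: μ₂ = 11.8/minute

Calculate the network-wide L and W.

By Jackson's theorem, each station behaves as independent M/M/1.
Station 1: ρ₁ = 7.8/10.0 = 0.7800, L₁ = ρ₁/(1-ρ₁) = λ/(μ₁-λ) = 7.8/2.20 = 3.54545
Station 2: ρ₂ = 7.8/11.8 = 0.6610, L₂ = ρ₂/(1-ρ₂) = λ/(μ₂-λ) = 7.8/4.00 = 1.95000
Total: L = L₁ + L₂ = 3.54545 + 1.95000 = 5.49545
W = L/λ = 5.49545/7.8 = 0.7045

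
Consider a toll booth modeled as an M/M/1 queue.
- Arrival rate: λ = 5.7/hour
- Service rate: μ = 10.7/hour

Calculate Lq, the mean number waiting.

ρ = λ/μ = 5.7/10.7 = 0.5327
For M/M/1: Lq = λ²/(μ(μ-λ))
Lq = 32.49/(10.7 × 5.00)
Lq = 0.6073 vehicles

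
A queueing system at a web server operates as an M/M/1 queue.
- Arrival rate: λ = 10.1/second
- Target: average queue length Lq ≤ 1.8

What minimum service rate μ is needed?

For M/M/1: Lq = λ²/(μ(μ-λ))
Need Lq ≤ 1.8, i.e. μ(μ-λ) ≥ λ²/1.8
μ² - 10.1μ - 102.01/1.8 ≥ 0  →  μ² - 10.1μ - 56.672222 ≥ 0
Quadratic formula (positive root): μ = [λ + √(λ² + 4×56.672222)]/2
Discriminant: 102.01 + 4×56.672222 = 328.69889, √328.69889 = 18.13005
μ ≥ (10.1 + 18.13005)/2 = 14.1150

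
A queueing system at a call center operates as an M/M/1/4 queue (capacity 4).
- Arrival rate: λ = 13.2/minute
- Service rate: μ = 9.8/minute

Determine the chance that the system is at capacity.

ρ = λ/μ = 13.2/9.8 = 1.34694
P₀ = (1-ρ)/(1-ρ^(K+1)) = (1-1.34694)/(1-1.34694^5) = -0.3469/-3.4334 = 0.1010
P_K = P₀×ρ^K = 0.10105 × 1.34694^4 = 0.10105 × 3.2915 = 0.3326
Blocking probability = 33.26%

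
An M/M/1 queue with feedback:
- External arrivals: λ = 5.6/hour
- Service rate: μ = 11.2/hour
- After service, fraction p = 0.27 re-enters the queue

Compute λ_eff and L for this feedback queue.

Effective arrival rate: λ_eff = λ/(1-p) = 5.6/(1-0.27) = 5.6/0.73 = 7.6712
ρ = λ_eff/μ = 7.6712/11.2 = 0.68493
L = ρ/(1-ρ) = 0.68493/(1-0.68493) = 2.1739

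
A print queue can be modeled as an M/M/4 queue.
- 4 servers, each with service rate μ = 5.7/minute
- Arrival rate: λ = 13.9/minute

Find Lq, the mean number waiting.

Traffic intensity: ρ = λ/(cμ) = 13.9/(4×5.7) = 0.6096
Since ρ = 0.6096 < 1, system is stable.
Offered load a = λ/μ = cρ = 13.9/5.7 = 2.4386
P₀ = [ Σₙ₌₀^3 aⁿ/n! + a^4/(4!(1-ρ)) ]⁻¹
Σ = a^0/0! + a^1/1! + a^2/2! + a^3/3! = 1.00000 + 2.43860 + 2.97338 + 2.41696 = 8.8289
a^4/(4!(1-ρ)) = 35.3639/(24 × 0.39035) = 3.7748
P₀ = 1/(8.8289 + 3.7748) = 0.07934
Lq = P₀·a^4·ρ / (4!(1-ρ)²) = 0.079342 × 35.3639 × 0.60965 / (24 × 0.15237) = 0.4678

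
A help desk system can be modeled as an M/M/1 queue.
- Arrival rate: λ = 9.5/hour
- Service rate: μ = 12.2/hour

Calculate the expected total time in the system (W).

First, compute utilization: ρ = λ/μ = 9.5/12.2 = 0.7787
For M/M/1: W = 1/(μ-λ)
W = 1/(12.2-9.5) = 1/2.70
W = 0.3704 hours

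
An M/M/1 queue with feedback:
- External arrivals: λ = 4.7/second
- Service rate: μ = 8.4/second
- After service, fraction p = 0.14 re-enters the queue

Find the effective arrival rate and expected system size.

Effective arrival rate: λ_eff = λ/(1-p) = 4.7/(1-0.14) = 4.7/0.86 = 5.4651
ρ = λ_eff/μ = 5.4651/8.4 = 0.65061
L = ρ/(1-ρ) = 0.65061/(1-0.65061) = 1.8621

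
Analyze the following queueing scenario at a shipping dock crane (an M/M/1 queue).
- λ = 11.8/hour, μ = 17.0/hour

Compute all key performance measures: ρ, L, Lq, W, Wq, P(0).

Step 1: ρ = λ/μ = 11.8/17.0 = 0.6941
Step 2: L = λ/(μ-λ) = 11.8/5.20 = 2.2692
Step 3: Lq = λ²/(μ(μ-λ)) = 139.24/(17.0×5.20) = 1.5751
Step 4: W = 1/(μ-λ) = 1/5.20 = 0.192308
Step 5: Wq = λ/(μ(μ-λ)) = 11.8/(17.0×5.20) = 0.1335
Step 6: P(0) = 1-ρ = 0.3059
Verify: L = λW = 11.8×0.192308 = 2.2692 ✔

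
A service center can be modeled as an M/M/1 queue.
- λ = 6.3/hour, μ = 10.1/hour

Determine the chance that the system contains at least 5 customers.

ρ = λ/μ = 6.3/10.1 = 0.62376
P(N ≥ n) = ρⁿ
P(N ≥ 5) = 0.62376^5
P(N ≥ 5) = 0.09443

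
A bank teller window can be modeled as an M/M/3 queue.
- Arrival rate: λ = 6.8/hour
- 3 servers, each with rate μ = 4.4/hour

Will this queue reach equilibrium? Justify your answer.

Stability requires ρ = λ/(cμ) < 1
ρ = 6.8/(3 × 4.4) = 6.8/13.20 = 0.5152
Since 0.5152 < 1, the system is STABLE.
The servers are busy 51.52% of the time.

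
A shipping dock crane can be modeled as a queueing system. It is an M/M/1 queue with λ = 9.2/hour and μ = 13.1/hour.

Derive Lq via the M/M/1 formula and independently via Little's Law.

Method 1 (direct): Lq = λ²/(μ(μ-λ)) = 84.64/(13.1 × 3.90) = 1.6567

Method 2 (Little's Law):
W = 1/(μ-λ) = 1/3.90 = 0.25641
Wq = W - 1/μ = 0.25641 - 0.076336 = 0.180074
Lq = λWq = 9.2 × 0.180074 = 1.6567 ✔ (matches Method 1)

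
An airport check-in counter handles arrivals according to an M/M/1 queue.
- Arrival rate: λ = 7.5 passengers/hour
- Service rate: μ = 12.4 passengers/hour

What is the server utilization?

Server utilization: ρ = λ/μ
ρ = 7.5/12.4 = 0.6048
The server is busy 60.48% of the time.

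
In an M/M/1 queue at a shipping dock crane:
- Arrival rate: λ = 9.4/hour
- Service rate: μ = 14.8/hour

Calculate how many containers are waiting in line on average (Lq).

ρ = λ/μ = 9.4/14.8 = 0.6351
For M/M/1: Lq = λ²/(μ(μ-λ))
Lq = 88.36/(14.8 × 5.40)
Lq = 1.1056 containers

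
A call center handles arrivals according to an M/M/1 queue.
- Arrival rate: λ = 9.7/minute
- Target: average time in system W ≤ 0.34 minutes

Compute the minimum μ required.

For M/M/1: W = 1/(μ-λ)
Need W ≤ 0.34, so 1/(μ-λ) ≤ 0.34
μ - λ ≥ 1/0.34 = 2.9412
μ ≥ 9.7 + 2.9412 = 12.6412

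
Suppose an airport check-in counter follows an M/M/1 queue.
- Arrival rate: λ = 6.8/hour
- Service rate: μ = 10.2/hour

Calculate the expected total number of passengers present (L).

ρ = λ/μ = 6.8/10.2 = 0.6667
For M/M/1: L = λ/(μ-λ)
L = 6.8/(10.2-6.8) = 6.8/3.40
L = 2.0000 passengers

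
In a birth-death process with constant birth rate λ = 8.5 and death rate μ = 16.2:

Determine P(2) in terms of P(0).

For constant rates: P(n)/P(0) = (λ/μ)^n
P(2)/P(0) = (8.5/16.2)^2 = 0.5247^2 = 0.2753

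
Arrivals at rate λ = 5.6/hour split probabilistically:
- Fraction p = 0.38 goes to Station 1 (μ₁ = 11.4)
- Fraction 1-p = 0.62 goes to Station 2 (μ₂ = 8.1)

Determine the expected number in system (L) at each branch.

Effective rates: λ₁ = 5.6×0.38 = 2.128, λ₂ = 5.6×0.62 = 3.472
Station 1: ρ₁ = 2.128/11.4 = 0.18667, L₁ = ρ₁/(1-ρ₁) = 0.18667/(1-0.18667) = 0.2295
Station 2: ρ₂ = 3.472/8.1 = 0.42864, L₂ = ρ₂/(1-ρ₂) = 0.42864/(1-0.42864) = 0.7502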